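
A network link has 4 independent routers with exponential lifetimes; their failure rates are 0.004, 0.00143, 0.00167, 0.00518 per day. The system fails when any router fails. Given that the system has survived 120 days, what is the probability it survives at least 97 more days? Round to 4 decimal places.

0.3039

Time to first failure ~ Exp(Σλ) with Σλ = 0.01228.
By memorylessness, P(T > 120+97 | T > 120) = P(T > 97) = e^(−0.01228·97) ≈ 0.3039.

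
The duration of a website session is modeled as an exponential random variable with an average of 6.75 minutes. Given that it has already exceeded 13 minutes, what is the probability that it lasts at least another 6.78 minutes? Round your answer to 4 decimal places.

The rate is λ = 1/6.75 = 0.148148 per minute.
The exponential is memoryless, so the remaining time is again Exp(λ): the condition X > 13 is irrelevant.
P(X > 6.78) = e^(−1.0044) ≈ 0.3662.

0.3662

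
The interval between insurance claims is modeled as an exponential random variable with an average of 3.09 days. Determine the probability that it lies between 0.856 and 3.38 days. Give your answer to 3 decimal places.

The rate is λ = 1/3.09 = 0.323625 per day.
P(0.856 < X < 3.38) = e^(−λ·0.856) − e^(−λ·3.38) = 0.75804 − 0.33492 ≈ 0.423.

0.423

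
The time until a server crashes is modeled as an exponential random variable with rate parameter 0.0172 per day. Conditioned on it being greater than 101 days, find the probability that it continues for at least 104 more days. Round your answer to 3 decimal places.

P(X > s+t | X > s) = e^(−λ(s+t))/e^(−λs) = e^(−λt), independent of s = 101.
P(X > 104) = e^(−1.7888) ≈ 0.167.

0.167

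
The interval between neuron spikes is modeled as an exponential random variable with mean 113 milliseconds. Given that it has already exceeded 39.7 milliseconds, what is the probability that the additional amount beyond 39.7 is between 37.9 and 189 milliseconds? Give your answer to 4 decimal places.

0.5273

The rate is λ = 1/113 = 0.00884956 per millisecond.
Memoryless: the residual past 39.7 is again Exp(λ).
P(37.9 < residual < 189) = e^(−λ·37.9) − e^(−λ·189) = 0.71505 − 0.18776 ≈ 0.5273.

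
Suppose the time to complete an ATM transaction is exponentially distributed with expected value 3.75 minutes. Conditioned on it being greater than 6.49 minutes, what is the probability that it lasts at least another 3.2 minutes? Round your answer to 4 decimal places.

The rate is λ = 1/3.75 = 0.266667 per minute.
By the memoryless property, P(X > 6.49+3.2 | X > 6.49) = P(X > 3.2).
P(X > 3.2) = e^(−0.85333) ≈ 0.4260.

0.4260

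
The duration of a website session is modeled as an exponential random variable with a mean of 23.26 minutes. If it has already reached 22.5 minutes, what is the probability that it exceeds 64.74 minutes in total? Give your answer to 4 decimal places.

0.1627

The rate is λ = 1/23.26 = 0.0429923 per minute.
P(X > s+t | X > s) = e^(−λ(s+t))/e^(−λs) = e^(−λt), independent of s = 22.5.
P(X > 42.24) = e^(−1.816) ≈ 0.1627.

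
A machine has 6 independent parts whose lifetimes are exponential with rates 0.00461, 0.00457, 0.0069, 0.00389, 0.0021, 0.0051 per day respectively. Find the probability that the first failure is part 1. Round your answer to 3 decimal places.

0.170

The time to first failure is exponential with rate Σλ = 0.00461 + 0.00457 + 0.0069 + 0.00389 + 0.0021 + 0.0051 = 0.02717.
P(part 1 first) = λ_1/Σλ = 0.00461/0.02717 ≈ 0.170.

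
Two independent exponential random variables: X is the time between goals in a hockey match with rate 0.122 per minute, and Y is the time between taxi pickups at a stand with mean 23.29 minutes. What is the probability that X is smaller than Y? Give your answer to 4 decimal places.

λ_1 = 0.122, λ_2 = 1/23.29 = 0.0429369.
For independent exponentials, P(X < Y) = λ_1/(λ_1+λ_2) = 0.122/0.164937 ≈ 0.7397.

0.7397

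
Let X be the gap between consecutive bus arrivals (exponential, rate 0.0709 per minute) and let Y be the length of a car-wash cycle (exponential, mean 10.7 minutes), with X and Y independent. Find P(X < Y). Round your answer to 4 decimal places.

0.4314

λ_1 = 0.0709, λ_2 = 1/10.7 = 0.0934579.
For independent exponentials, P(X < Y) = λ_1/(λ_1+λ_2) = 0.0709/0.164358 ≈ 0.4314.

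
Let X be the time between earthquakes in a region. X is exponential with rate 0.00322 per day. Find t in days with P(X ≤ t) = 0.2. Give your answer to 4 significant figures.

69.30

Set 1 − e^(−λt) = 0.2, so t = −ln(0.8)/λ = 0.22314/0.00322 ≈ 69.2992 days.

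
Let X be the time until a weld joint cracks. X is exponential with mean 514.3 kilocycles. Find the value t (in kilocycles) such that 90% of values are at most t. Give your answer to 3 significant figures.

The rate is λ = 1/514.3 = 0.00194439 per kilocycle.
Set 1 − e^(−λt) = 0.9, so t = −ln(0.1)/λ = 2.3026/0.00194439 ≈ 1184.22 kilocycles.

1180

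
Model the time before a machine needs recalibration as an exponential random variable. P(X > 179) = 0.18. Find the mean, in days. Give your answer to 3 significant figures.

e^(−λ·179) = 0.18 ⇒ λ = −ln(0.18)/179 = 0.00957988.
Mean = 1/λ = 104.385 days.

104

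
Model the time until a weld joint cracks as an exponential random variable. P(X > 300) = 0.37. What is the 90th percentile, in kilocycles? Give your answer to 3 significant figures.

e^(−λ·300) = 0.37 ⇒ λ = −ln(0.37)/300 = 0.00331417.
90th percentile: 1 − e^(−λt) = 0.9, t = −ln(0.1)/λ = 694.769 kilocycles.

695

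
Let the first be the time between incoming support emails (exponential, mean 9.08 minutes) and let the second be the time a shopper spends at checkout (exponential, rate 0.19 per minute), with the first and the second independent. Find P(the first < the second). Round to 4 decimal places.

0.3669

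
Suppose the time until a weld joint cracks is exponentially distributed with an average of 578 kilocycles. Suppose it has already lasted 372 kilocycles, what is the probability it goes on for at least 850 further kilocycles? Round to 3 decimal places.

0.230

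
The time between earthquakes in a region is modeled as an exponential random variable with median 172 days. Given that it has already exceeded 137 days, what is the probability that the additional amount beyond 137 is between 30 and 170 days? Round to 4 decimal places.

0.3821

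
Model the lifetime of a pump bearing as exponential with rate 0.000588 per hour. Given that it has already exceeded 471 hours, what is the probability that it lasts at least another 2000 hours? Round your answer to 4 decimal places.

0.3085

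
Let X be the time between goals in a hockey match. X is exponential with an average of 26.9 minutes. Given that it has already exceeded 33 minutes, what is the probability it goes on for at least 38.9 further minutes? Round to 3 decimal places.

The rate is λ = 1/26.9 = 0.0371747 per minute.
By the memoryless property, P(X > 33+38.9 | X > 33) = P(X > 38.9).
P(X > 38.9) = e^(−1.4461) ≈ 0.235.

0.235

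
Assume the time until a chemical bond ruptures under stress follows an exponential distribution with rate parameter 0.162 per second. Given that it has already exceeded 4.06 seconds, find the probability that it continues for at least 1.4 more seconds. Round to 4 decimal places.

0.7971

P(X > s+t | X > s) = e^(−λ(s+t))/e^(−λs) = e^(−λt), independent of s = 4.06.
P(X > 1.4) = e^(−0.2268) ≈ 0.7971.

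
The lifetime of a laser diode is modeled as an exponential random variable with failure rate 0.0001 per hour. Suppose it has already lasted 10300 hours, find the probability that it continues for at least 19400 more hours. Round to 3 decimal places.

P(X > s+t | X > s) = e^(−λ(s+t))/e^(−λs) = e^(−λt), independent of s = 10300.
P(X > 19400) = e^(−1.94) ≈ 0.144.

0.144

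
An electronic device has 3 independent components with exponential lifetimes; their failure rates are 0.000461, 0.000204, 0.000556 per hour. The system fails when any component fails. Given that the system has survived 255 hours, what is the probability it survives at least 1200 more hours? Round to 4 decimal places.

0.2310

Time to first failure ~ Exp(Σλ) with Σλ = 0.001221.
By memorylessness, P(T > 255+1200 | T > 255) = P(T > 1200) = e^(−0.001221·1200) ≈ 0.2310.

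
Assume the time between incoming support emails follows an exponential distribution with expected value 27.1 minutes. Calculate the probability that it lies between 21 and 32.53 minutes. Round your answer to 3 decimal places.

0.160

The rate is λ = 1/27.1 = 0.0369004 per minute.
P(21 < X < 32.53) = e^(−λ·21) − e^(−λ·32.53) = 0.46075 − 0.30108 ≈ 0.160.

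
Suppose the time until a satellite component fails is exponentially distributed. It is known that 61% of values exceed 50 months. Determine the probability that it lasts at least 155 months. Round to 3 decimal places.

e^(−λ·50) = 0.61 ⇒ λ = −ln(0.61)/50 = 0.00988593.
P(X > 155) = e^(−0.00988593·155) = e^(−1.5323) ≈ 0.216.

0.216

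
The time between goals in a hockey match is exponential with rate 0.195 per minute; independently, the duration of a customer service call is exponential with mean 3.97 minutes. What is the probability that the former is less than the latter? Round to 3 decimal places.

λ_1 = 0.195, λ_2 = 1/3.97 = 0.251889.
For independent exponentials, P(the former < the latter) = λ_1/(λ_1+λ_2) = 0.195/0.446889 ≈ 0.436.

0.436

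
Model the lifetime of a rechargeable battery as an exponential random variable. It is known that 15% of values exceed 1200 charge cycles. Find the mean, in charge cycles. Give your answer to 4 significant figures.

632.5

e^(−λ·1200) = 0.15 ⇒ λ = −ln(0.15)/1200 = 0.00158093.
Mean = 1/λ = 632.538 charge cycles.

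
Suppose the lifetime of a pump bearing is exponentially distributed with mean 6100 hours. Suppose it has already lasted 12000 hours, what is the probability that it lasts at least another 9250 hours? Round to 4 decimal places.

0.2195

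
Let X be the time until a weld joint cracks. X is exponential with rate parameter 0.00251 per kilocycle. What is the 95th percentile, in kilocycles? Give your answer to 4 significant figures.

Set 1 − e^(−λt) = 0.95, so t = −ln(0.05)/λ = 2.9957/0.00251 ≈ 1193.52 kilocycles.

1194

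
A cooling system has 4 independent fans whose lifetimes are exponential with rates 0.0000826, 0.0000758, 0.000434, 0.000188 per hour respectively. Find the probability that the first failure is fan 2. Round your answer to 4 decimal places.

0.0971

The time to first failure is exponential with rate Σλ = 0.0000826 + 0.0000758 + 0.000434 + 0.000188 = 0.0007804.
P(fan 2 first) = λ_2/Σλ = 0.0000758/0.0007804 ≈ 0.0971.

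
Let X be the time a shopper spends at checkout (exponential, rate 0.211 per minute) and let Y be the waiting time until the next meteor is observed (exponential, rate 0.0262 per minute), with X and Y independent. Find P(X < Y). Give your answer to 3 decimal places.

0.890

λ_1 = 0.211, λ_2 = 0.0262.
For independent exponentials, P(X < Y) = λ_1/(λ_1+λ_2) = 0.211/0.2372 ≈ 0.890.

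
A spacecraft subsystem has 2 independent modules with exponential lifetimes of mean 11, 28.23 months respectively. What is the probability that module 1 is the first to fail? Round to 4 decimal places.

0.7196

Rates: λ_i = 1/mean_i → 0.0909091, 0.0354233; Σλ = 0.126332.
P(module 1 first) = λ_1/Σλ = 0.0909091/0.126332 ≈ 0.7196.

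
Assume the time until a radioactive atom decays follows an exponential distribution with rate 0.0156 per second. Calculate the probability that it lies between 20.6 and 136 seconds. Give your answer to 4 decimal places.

P(20.6 < X < 136) = e^(−λ·20.6) − e^(−λ·136) = 0.72516 − 0.11984 ≈ 0.6053.

0.6053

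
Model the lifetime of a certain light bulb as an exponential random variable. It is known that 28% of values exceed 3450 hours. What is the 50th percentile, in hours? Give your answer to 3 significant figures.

1880

e^(−λ·3450) = 0.28 ⇒ λ = −ln(0.28)/3450 = 0.000368976.
50th percentile: 1 − e^(−λt) = 0.5, t = −ln(0.5)/λ = 1878.57 hours.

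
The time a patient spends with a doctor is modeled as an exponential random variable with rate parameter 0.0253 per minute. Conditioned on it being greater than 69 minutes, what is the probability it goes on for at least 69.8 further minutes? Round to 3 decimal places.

0.171

P(X > s+t | X > s) = e^(−λ(s+t))/e^(−λs) = e^(−λt), independent of s = 69.
P(X > 69.8) = e^(−1.7659) ≈ 0.171.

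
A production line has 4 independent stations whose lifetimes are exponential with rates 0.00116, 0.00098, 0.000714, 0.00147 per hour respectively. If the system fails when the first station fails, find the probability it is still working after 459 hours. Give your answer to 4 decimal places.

0.1374

The time to first failure is exponential with rate Σλ = 0.00116 + 0.00098 + 0.000714 + 0.00147 = 0.004324.
P(min > 459) = e^(−0.004324·459) = e^(−1.9847) ≈ 0.1374.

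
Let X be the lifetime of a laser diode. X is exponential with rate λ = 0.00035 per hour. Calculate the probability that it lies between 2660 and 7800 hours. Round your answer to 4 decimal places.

0.3289

P(2660 < X < 7800) = e^(−λ·2660) − e^(−λ·7800) = 0.39416 − 0.06522 ≈ 0.3289.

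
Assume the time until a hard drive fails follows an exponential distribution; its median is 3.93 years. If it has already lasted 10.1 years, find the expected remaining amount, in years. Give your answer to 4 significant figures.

5.670

For an exponential, median = ln(2)/λ, so λ = ln 2 / 3.93 = 0.176373 per year.
By memorylessness, the remaining amount past any threshold is again Exp(λ) with mean 1/λ = 5.66979 years.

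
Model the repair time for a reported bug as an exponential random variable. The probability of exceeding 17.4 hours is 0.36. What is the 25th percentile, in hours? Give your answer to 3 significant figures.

4.90

e^(−λ·17.4) = 0.36 ⇒ λ = −ln(0.36)/17.4 = 0.0587156.
25th percentile: 1 − e^(−λt) = 0.25, t = −ln(0.75)/λ = 4.89959 hours.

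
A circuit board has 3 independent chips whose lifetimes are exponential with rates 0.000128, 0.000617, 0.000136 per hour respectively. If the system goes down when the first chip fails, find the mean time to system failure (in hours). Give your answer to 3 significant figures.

The time to first failure is exponential with rate Σλ = 0.000128 + 0.000617 + 0.000136 = 0.000881.
E[min] = 1/Σλ = 1/0.000881 = 1135.07 hours.

1140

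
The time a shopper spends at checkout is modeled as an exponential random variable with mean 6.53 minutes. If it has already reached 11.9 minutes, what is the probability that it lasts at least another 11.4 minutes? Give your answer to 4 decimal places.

0.1745

The rate is λ = 1/6.53 = 0.153139 per minute.
P(X > s+t | X > s) = e^(−λ(s+t))/e^(−λs) = e^(−λt), independent of s = 11.9.
P(X > 11.4) = e^(−1.7458) ≈ 0.1745.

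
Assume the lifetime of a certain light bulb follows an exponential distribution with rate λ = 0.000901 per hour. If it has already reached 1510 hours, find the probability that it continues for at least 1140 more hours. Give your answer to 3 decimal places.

The exponential is memoryless, so the remaining time is again Exp(λ): the condition X > 1510 is irrelevant.
P(X > 1140) = e^(−1.0271) ≈ 0.358.

0.358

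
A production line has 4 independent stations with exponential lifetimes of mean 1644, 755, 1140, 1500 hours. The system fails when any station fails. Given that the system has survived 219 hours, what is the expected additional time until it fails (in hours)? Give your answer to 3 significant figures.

288

First-failure rate Σλ = 1/1644 + 1/755 + 1/1140 + 1/1500 = 0.00347664.
By memorylessness the expected residual is 1/Σλ = 287.634 hours, regardless of the 219 already elapsed.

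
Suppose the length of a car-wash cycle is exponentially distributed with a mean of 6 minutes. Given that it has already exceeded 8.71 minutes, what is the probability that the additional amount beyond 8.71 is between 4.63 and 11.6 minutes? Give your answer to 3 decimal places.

The rate is λ = 1/6 = 0.166667 per minute.
Memoryless: the residual past 8.71 is again Exp(λ).
P(4.63 < residual < 11.6) = e^(−λ·4.63) − e^(−λ·11.6) = 0.46224 − 0.14467 ≈ 0.318.

0.318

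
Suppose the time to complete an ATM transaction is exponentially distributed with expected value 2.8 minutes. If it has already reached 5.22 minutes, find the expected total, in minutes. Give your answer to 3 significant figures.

The rate is λ = 1/2.8 = 0.357143 per minute.
By memorylessness, E[X | X > 5.22] = 5.22 + 1/λ = 5.22 + 2.8 = 8.02 minutes.

8.02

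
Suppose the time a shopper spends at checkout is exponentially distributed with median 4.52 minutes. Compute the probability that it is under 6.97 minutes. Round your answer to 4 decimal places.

0.6566

For an exponential, median = ln(2)/λ, so λ = ln 2 / 4.52 = 0.153351 per minute.
P(X ≤ 6.97) = 1 − e^(−λ·6.97) = 1 − e^(−1.0689) ≈ 0.6566.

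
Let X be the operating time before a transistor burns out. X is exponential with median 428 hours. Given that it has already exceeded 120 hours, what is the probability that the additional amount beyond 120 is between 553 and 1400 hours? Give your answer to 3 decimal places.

0.305

For an exponential, median = ln(2)/λ, so λ = ln 2 / 428 = 0.0016195 per hour.
Memoryless: the residual past 120 is again Exp(λ).
P(553 < residual < 1400) = e^(−λ·553) − e^(−λ·1400) = 0.40837 − 0.10359 ≈ 0.305.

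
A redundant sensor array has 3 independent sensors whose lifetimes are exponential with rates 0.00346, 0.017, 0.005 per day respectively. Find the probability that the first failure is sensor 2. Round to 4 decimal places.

0.6677

The time to first failure is exponential with rate Σλ = 0.00346 + 0.017 + 0.005 = 0.02546.
P(sensor 2 first) = λ_2/Σλ = 0.017/0.02546 ≈ 0.6677.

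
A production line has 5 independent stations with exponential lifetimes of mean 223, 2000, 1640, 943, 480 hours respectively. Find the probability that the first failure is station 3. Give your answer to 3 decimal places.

Rates: λ_i = 1/mean_i → 0.0044843, 0.0005, 0.000609756, 0.00106045, 0.00208333; Σλ = 0.00873784.
P(station 3 first) = λ_3/Σλ = 0.000609756/0.00873784 ≈ 0.070.

0.070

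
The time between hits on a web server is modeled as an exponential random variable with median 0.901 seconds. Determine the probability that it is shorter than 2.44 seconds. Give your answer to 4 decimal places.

0.8470

For an exponential, median = ln(2)/λ, so λ = ln 2 / 0.901 = 0.769309 per second.
P(X ≤ 2.44) = 1 − e^(−λ·2.44) = 1 − e^(−1.8771) ≈ 0.8470.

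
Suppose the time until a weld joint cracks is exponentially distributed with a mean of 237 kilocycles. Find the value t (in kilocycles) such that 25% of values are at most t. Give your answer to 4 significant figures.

The rate is λ = 1/237 = 0.00421941 per kilocycle.
Set 1 − e^(−λt) = 0.25, so t = −ln(0.75)/λ = 0.28768/0.00421941 ≈ 68.1807 kilocycles.

68.18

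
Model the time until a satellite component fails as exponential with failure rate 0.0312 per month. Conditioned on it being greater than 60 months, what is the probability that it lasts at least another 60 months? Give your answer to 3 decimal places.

The exponential is memoryless, so the remaining time is again Exp(λ): the condition X > 60 is irrelevant.
P(X > 60) = e^(−1.872) ≈ 0.154.

0.154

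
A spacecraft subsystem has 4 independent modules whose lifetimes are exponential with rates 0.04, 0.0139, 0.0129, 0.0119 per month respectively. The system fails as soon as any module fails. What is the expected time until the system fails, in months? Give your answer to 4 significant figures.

The time to first failure is exponential with rate Σλ = 0.04 + 0.0139 + 0.0129 + 0.0119 = 0.0787.
E[min] = 1/Σλ = 1/0.0787 = 12.7065 months.

12.71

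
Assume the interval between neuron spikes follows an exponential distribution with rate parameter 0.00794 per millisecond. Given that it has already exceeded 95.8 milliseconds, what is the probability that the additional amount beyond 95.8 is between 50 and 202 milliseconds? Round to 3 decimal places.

Memoryless: the residual past 95.8 is again Exp(λ).
P(50 < residual < 202) = e^(−λ·50) − e^(−λ·202) = 0.67233 − 0.20111 ≈ 0.471.

0.471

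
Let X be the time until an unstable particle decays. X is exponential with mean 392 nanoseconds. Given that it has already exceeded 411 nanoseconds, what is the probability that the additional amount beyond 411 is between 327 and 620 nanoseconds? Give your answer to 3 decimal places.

0.229

The rate is λ = 1/392 = 0.00255102 per nanosecond.
Memoryless: the residual past 411 is again Exp(λ).
P(327 < residual < 620) = e^(−λ·327) − e^(−λ·620) = 0.43423 − 0.20564 ≈ 0.229.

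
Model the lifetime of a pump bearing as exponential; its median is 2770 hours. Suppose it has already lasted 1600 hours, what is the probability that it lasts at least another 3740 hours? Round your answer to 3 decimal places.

0.392

For an exponential, median = ln(2)/λ, so λ = ln 2 / 2770 = 0.000250234 per hour.
By the memoryless property, P(X > 1600+3740 | X > 1600) = P(X > 3740).
P(X > 3740) = e^(−0.93587) ≈ 0.392.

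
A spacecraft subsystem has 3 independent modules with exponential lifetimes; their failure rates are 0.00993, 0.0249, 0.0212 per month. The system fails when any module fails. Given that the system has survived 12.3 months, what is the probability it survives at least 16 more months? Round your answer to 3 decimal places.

0.408

Time to first failure ~ Exp(Σλ) with Σλ = 0.05603.
By memorylessness, P(T > 12.3+16 | T > 12.3) = P(T > 16) = e^(−0.05603·16) ≈ 0.408.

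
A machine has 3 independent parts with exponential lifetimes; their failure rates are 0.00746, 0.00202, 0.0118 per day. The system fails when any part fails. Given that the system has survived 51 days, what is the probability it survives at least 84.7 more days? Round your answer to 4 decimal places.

0.1649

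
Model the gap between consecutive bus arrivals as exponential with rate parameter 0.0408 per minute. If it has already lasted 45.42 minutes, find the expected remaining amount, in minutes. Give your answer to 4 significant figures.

By memorylessness, the remaining amount past any threshold is again Exp(λ) with mean 1/λ = 24.5098 minutes.

24.51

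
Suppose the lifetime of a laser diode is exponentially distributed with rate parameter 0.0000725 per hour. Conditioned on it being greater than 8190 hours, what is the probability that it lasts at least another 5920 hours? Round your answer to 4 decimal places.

0.6510

P(X > s+t | X > s) = e^(−λ(s+t))/e^(−λs) = e^(−λt), independent of s = 8190.
P(X > 5920) = e^(−0.4292) ≈ 0.6510.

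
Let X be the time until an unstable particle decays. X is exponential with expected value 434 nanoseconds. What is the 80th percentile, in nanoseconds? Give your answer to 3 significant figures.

The rate is λ = 1/434 = 0.00230415 per nanosecond.
Set 1 − e^(−λt) = 0.8, so t = −ln(0.2)/λ = 1.6094/0.00230415 ≈ 698.496 nanoseconds.

698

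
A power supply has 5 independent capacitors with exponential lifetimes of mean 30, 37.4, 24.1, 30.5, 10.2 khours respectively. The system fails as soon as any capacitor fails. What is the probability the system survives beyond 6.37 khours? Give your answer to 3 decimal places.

0.228

The first failure time is exponential with rate Σλ_i = 1/30 + 1/37.4 + 1/24.1 + 1/30.5 + 1/10.2 = 0.232391 per khour.
P(min > 6.37) = e^(−0.232391·6.37) = e^(−1.4803) ≈ 0.228.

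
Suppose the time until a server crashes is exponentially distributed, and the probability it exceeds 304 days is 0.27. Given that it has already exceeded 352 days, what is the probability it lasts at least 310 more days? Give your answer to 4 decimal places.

From e^(−λ·304) = 0.27, λ = −ln(0.27)/304 = 0.00430702.
Memoryless: P(X > 352+310 | X > 352) = P(X > 310) = e^(−0.00430702·310) ≈ 0.2631.

0.2631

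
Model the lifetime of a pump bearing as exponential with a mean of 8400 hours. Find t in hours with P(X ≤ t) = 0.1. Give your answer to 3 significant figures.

The rate is λ = 1/8400 = 0.000119048 per hour.
Set 1 − e^(−λt) = 0.1, so t = −ln(0.9)/λ = 0.10536/0.000119048 ≈ 885.028 hours.

885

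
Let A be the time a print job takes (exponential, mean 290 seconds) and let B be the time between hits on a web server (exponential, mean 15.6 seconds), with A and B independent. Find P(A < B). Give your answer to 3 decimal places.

λ_1 = 1/290 = 0.00344828, λ_2 = 1/15.6 = 0.0641026.
For independent exponentials, P(A < B) = λ_1/(λ_1+λ_2) = 0.00344828/0.0675508 ≈ 0.051.

0.051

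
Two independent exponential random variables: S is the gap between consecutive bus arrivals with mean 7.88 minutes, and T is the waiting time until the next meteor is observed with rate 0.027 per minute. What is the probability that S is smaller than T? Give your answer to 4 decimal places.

λ_1 = 1/7.88 = 0.126904, λ_2 = 0.027.
For independent exponentials, P(S < T) = λ_1/(λ_1+λ_2) = 0.126904/0.153904 ≈ 0.8246.

0.8246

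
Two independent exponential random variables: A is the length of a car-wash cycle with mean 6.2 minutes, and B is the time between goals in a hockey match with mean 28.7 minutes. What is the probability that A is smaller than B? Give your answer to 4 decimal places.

0.8223

λ_1 = 1/6.2 = 0.16129, λ_2 = 1/28.7 = 0.0348432.
For independent exponentials, P(A < B) = λ_1/(λ_1+λ_2) = 0.16129/0.196134 ≈ 0.8223.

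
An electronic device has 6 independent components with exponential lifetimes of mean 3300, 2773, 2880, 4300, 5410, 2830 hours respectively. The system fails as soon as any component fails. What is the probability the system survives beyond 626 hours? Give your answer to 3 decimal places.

0.328

The first failure time is exponential with rate Σλ_i = 1/3300 + 1/2773 + 1/2880 + 1/4300 + 1/5410 + 1/2830 = 0.00178163 per hour.
P(min > 626) = e^(−0.00178163·626) = e^(−1.1153) ≈ 0.328.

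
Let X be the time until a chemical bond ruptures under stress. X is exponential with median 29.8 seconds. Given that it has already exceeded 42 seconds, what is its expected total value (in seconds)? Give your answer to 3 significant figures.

85.0

For an exponential, median = ln(2)/λ, so λ = ln 2 / 29.8 = 0.02326 per second.
By memorylessness, E[X | X > 42] = 42 + 1/λ = 42 + 42.9923 = 84.9923 seconds.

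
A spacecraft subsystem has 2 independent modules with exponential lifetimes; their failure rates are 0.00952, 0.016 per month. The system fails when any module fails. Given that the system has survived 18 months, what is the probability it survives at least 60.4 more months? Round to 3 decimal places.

0.214

Time to first failure ~ Exp(Σλ) with Σλ = 0.02552.
By memorylessness, P(T > 18+60.4 | T > 18) = P(T > 60.4) = e^(−0.02552·60.4) ≈ 0.214.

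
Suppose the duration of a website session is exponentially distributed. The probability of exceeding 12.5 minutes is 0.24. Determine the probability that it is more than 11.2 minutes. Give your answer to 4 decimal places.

e^(−λ·12.5) = 0.24 ⇒ λ = −ln(0.24)/12.5 = 0.114169.
P(X > 11.2) = e^(−0.114169·11.2) = e^(−1.2787) ≈ 0.2784.

0.2784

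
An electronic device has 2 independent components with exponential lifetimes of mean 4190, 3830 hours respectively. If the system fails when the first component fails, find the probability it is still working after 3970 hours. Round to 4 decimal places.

0.1375

The first failure time is exponential with rate Σλ_i = 1/4190 + 1/3830 = 0.00049976 per hour.
P(min > 3970) = e^(−0.00049976·3970) = e^(−1.984) ≈ 0.1375.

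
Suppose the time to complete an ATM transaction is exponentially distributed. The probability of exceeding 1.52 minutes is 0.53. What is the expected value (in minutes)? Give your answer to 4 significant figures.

e^(−λ·1.52) = 0.53 ⇒ λ = −ln(0.53)/1.52 = 0.417683.
Mean = 1/λ = 2.39416 minutes.

2.394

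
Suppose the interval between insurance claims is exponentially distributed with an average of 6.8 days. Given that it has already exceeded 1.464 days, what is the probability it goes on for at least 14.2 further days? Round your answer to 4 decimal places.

0.1239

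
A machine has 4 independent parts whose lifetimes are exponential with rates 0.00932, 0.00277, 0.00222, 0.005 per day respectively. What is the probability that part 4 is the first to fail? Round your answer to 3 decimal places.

The time to first failure is exponential with rate Σλ = 0.00932 + 0.00277 + 0.00222 + 0.005 = 0.01931.
P(part 4 first) = λ_4/Σλ = 0.005/0.01931 ≈ 0.259.

0.259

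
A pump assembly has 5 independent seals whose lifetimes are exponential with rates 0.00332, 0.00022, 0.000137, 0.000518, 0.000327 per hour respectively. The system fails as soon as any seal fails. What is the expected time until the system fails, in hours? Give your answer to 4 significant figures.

The time to first failure is exponential with rate Σλ = 0.00332 + 0.00022 + 0.000137 + 0.000518 + 0.000327 = 0.004522.
E[min] = 1/Σλ = 1/0.004522 = 221.141 hours.

221.1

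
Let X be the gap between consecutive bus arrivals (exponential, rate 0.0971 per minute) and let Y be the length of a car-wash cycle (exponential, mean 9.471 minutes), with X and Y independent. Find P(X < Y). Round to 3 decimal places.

λ_1 = 0.0971, λ_2 = 1/9.471 = 0.105585.
For independent exponentials, P(X < Y) = λ_1/(λ_1+λ_2) = 0.0971/0.202685 ≈ 0.479.

0.479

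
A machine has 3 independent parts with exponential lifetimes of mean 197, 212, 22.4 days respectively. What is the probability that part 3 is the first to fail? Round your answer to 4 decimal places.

0.8201

Rates: λ_i = 1/mean_i → 0.00507614, 0.00471698, 0.0446429; Σλ = 0.054436.
P(part 3 first) = λ_3/Σλ = 0.0446429/0.054436 ≈ 0.8201.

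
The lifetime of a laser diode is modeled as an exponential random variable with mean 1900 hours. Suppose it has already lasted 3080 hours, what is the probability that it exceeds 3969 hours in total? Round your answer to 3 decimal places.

0.626

The rate is λ = 1/1900 = 0.000526316 per hour.
The exponential is memoryless, so the remaining time is again Exp(λ): the condition X > 3080 is irrelevant.
P(X > 889) = e^(−0.46789) ≈ 0.626.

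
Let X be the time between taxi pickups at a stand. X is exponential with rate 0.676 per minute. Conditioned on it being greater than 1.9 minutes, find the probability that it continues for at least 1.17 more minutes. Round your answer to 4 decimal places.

The exponential is memoryless, so the remaining time is again Exp(λ): the condition X > 1.9 is irrelevant.
P(X > 1.17) = e^(−0.79092) ≈ 0.4534.

0.4534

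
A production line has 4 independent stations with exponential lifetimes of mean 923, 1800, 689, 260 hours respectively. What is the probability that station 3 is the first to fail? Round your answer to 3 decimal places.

0.209

Rates: λ_i = 1/mean_i → 0.00108342, 0.000555556, 0.00145138, 0.00384615; Σλ = 0.00693651.
P(station 3 first) = λ_3/Σλ = 0.00145138/0.00693651 ≈ 0.209.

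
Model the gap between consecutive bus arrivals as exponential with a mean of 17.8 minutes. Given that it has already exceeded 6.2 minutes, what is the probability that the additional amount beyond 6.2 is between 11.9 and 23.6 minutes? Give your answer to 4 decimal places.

0.2469

The rate is λ = 1/17.8 = 0.0561798 per minute.
Memoryless: the residual past 6.2 is again Exp(λ).
P(11.9 < residual < 23.6) = e^(−λ·11.9) − e^(−λ·23.6) = 0.51246 − 0.26558 ≈ 0.2469.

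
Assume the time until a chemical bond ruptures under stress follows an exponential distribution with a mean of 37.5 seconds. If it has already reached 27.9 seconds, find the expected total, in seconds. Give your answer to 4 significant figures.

The rate is λ = 1/37.5 = 0.0266667 per second.
By memorylessness, E[X | X > 27.9] = 27.9 + 1/λ = 27.9 + 37.5 = 65.4 seconds.

65.40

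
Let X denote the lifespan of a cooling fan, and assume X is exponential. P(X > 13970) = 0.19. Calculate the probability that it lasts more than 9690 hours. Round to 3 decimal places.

0.316

e^(−λ·13970) = 0.19 ⇒ λ = −ln(0.19)/13970 = 0.000118878.
P(X > 9690) = e^(−0.000118878·9690) = e^(−1.1519) ≈ 0.316.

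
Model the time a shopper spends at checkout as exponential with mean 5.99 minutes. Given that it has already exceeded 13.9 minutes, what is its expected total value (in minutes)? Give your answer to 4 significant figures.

19.89

The rate is λ = 1/5.99 = 0.166945 per minute.
By memorylessness, E[X | X > 13.9] = 13.9 + 1/λ = 13.9 + 5.99 = 19.89 minutes.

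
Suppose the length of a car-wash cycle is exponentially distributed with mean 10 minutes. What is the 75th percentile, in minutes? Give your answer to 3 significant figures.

The rate is λ = 1/10 = 0.1 per minute.
Set 1 − e^(−λt) = 0.75, so t = −ln(0.25)/λ = 1.3863/0.1 ≈ 13.8629 minutes.

13.9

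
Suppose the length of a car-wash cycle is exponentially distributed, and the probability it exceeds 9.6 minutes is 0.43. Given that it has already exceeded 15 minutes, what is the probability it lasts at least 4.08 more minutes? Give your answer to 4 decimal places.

From e^(−λ·9.6) = 0.43, λ = −ln(0.43)/9.6 = 0.0879135.
Memoryless: P(X > 15+4.08 | X > 15) = P(X > 4.08) = e^(−0.0879135·4.08) ≈ 0.6986.

0.6986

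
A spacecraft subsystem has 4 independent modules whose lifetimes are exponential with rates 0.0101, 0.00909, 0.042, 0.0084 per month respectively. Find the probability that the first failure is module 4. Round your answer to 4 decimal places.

The time to first failure is exponential with rate Σλ = 0.0101 + 0.00909 + 0.042 + 0.0084 = 0.06959.
P(module 4 first) = λ_4/Σλ = 0.0084/0.06959 ≈ 0.1207.

0.1207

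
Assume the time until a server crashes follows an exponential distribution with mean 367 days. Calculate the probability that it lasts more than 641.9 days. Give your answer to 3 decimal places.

0.174

The rate is λ = 1/367 = 0.0027248 per day.
P(X > 641.9) = e^(−λ·641.9) = e^(−1.749) ≈ 0.174.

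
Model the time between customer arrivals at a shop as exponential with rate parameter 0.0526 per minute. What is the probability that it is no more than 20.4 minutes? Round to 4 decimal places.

P(X ≤ 20.4) = 1 − e^(−λ·20.4) = 1 − e^(−1.073) ≈ 0.6580.

0.6580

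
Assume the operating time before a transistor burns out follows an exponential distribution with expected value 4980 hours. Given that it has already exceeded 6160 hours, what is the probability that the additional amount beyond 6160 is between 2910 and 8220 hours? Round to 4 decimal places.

0.3655

The rate is λ = 1/4980 = 0.000200803 per hour.
Memoryless: the residual past 6160 is again Exp(λ).
P(2910 < residual < 8220) = e^(−λ·2910) − e^(−λ·8220) = 0.55748 − 0.19193 ≈ 0.3655.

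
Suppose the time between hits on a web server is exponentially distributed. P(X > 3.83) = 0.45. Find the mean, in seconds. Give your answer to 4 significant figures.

e^(−λ·3.83) = 0.45 ⇒ λ = −ln(0.45)/3.83 = 0.208488.
Mean = 1/λ = 4.79645 seconds.

4.796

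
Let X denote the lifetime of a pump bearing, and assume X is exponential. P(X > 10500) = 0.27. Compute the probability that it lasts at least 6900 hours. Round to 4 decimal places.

e^(−λ·10500) = 0.27 ⇒ λ = −ln(0.27)/10500 = 0.000124698.
P(X > 6900) = e^(−0.000124698·6900) = e^(−0.86042) ≈ 0.4230.

0.4230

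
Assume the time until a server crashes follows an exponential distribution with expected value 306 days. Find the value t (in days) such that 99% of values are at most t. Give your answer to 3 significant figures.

The rate is λ = 1/306 = 0.00326797 per day.
Set 1 − e^(−λt) = 0.99, so t = −ln(0.01)/λ = 4.6052/0.00326797 ≈ 1409.18 days.

1410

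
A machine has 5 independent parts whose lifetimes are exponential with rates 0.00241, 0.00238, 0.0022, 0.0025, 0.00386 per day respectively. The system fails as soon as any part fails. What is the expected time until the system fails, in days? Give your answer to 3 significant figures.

The time to first failure is exponential with rate Σλ = 0.00241 + 0.00238 + 0.0022 + 0.0025 + 0.00386 = 0.01335.
E[min] = 1/Σλ = 1/0.01335 = 74.9064 days.

74.9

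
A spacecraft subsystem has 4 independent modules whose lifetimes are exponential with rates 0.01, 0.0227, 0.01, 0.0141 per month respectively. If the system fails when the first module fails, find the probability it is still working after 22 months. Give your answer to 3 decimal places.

The time to first failure is exponential with rate Σλ = 0.01 + 0.0227 + 0.01 + 0.0141 = 0.0568.
P(min > 22) = e^(−0.0568·22) = e^(−1.2496) ≈ 0.287.

0.287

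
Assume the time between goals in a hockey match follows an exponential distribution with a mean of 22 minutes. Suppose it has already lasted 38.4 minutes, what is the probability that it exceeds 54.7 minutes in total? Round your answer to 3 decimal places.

0.477

The rate is λ = 1/22 = 0.0454545 per minute.
The exponential is memoryless, so the remaining time is again Exp(λ): the condition X > 38.4 is irrelevant.
P(X > 16.3) = e^(−0.74091) ≈ 0.477.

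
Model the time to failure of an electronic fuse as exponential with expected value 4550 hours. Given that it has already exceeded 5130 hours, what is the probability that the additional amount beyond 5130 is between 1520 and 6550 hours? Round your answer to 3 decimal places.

0.479

The rate is λ = 1/4550 = 0.00021978 per hour.
Memoryless: the residual past 5130 is again Exp(λ).
P(1520 < residual < 6550) = e^(−λ·1520) − e^(−λ·6550) = 0.71601 − 0.23703 ≈ 0.479.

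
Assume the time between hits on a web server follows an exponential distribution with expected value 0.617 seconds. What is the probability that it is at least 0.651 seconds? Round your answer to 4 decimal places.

The rate is λ = 1/0.617 = 1.62075 per second.
P(X > 0.651) = e^(−λ·0.651) = e^(−1.0551) ≈ 0.3482.

0.3482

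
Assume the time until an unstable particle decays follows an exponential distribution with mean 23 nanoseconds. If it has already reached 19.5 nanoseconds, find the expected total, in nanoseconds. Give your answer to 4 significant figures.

The rate is λ = 1/23 = 0.0434783 per nanosecond.
By memorylessness, E[X | X > 19.5] = 19.5 + 1/λ = 19.5 + 23 = 42.5 nanoseconds.

42.50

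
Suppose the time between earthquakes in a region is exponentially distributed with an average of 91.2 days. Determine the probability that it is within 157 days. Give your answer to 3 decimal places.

0.821

The rate is λ = 1/91.2 = 0.0109649 per day.
P(X ≤ 157) = 1 − e^(−λ·157) = 1 − e^(−1.7215) ≈ 0.821.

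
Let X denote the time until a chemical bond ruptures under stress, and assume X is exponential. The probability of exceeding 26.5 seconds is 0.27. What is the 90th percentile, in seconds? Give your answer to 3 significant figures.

e^(−λ·26.5) = 0.27 ⇒ λ = −ln(0.27)/26.5 = 0.0494088.
90th percentile: 1 − e^(−λt) = 0.9, t = −ln(0.1)/λ = 46.6027 seconds.

46.6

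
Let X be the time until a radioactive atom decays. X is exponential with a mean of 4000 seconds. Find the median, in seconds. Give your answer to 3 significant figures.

2770

The rate is λ = 1/4000 = 0.00025 per second.
Set 1 − e^(−λt) = 0.5, so t = −ln(0.5)/λ = 0.69315/0.00025 ≈ 2772.59 seconds.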